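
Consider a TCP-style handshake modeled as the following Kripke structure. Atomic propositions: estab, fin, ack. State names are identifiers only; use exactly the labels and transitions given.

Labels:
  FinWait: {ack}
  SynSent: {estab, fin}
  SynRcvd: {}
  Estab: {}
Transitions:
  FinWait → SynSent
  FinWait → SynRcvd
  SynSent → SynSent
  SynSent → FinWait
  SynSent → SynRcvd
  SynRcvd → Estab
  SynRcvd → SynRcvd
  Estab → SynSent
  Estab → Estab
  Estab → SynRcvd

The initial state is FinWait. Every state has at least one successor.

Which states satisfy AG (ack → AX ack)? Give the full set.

none

States satisfying ack → AX ack: {SynSent, SynRcvd, Estab}.
States satisfying AG (ack → AX ack): ∅.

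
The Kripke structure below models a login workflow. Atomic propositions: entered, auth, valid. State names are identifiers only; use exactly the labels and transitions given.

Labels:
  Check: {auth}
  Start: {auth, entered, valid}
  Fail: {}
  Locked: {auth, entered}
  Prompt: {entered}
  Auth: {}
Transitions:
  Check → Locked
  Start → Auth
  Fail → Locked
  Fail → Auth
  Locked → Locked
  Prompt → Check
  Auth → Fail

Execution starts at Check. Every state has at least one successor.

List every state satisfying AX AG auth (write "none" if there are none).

States satisfying AG auth: {Check, Locked}.
States satisfying AX AG auth: {Check, Locked, Prompt}.

{Check, Locked, Prompt}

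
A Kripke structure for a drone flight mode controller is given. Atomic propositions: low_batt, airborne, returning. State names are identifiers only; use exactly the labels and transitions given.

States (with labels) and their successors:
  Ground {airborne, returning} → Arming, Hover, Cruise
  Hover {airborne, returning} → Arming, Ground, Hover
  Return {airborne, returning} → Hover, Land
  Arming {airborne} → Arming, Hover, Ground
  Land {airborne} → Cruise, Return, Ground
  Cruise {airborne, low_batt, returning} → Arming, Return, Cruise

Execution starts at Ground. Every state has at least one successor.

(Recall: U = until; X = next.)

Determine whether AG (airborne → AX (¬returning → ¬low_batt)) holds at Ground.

Holds

States satisfying airborne → AX (¬returning → ¬low_batt): {Ground, Hover, Return, Arming, Land, Cruise}.
States satisfying AG (airborne → AX (¬returning → ¬low_batt)): {Ground, Hover, Return, Arming, Land, Cruise}.
Every state reachable from Ground satisfies airborne → AX (¬returning → ¬low_batt).
Ground ∈ Sat(AG (airborne → AX (¬returning → ¬low_batt))).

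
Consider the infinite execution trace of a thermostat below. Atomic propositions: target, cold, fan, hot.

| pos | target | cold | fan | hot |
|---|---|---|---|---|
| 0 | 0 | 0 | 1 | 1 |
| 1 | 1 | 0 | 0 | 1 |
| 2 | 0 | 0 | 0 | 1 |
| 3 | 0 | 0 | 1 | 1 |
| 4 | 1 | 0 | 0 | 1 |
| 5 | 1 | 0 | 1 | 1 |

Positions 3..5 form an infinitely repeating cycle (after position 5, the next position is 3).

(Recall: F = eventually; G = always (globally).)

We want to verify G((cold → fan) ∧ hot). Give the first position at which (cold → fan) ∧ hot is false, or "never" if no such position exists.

never

(cold → fan) ∧ hot holds at every position 0..5, and those are all the positions the trace ever visits, so the invariant G((cold → fan) ∧ hot) is never violated.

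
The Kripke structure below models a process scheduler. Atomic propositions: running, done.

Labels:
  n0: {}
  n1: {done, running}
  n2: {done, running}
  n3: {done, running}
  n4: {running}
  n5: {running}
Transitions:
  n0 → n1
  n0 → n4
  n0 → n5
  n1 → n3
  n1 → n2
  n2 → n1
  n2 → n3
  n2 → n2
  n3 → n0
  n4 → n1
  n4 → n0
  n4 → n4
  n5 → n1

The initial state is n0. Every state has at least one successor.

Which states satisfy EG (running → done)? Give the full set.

States satisfying running → done: {n0, n1, n2, n3}.
States satisfying EG (running → done): {n0, n1, n2, n3}.

{n0, n1, n2, n3}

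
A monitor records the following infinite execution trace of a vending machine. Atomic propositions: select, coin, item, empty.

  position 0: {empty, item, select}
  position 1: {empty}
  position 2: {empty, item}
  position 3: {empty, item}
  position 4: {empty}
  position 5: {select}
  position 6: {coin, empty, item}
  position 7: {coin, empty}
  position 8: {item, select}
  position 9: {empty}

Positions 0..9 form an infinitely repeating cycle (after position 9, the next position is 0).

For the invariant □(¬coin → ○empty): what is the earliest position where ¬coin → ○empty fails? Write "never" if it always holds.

Check ¬coin → ○empty at each position in order: 0 ✓, 1 ✓, 2 ✓, 3 ✓.
At position 4 the labels are {empty} and the next position 5 has {select}, so ¬coin → ○empty is false there. This is the first violation.

4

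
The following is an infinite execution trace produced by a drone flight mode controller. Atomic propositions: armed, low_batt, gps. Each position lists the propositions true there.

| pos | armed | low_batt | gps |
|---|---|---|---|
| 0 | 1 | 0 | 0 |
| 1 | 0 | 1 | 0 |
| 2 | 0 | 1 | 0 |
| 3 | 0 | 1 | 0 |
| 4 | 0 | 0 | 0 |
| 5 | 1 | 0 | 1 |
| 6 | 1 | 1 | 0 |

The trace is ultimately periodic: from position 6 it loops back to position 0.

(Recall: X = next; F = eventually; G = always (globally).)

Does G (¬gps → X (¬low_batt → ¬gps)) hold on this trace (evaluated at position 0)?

¬gps → X (¬low_batt → ¬gps) must hold at every position from 0 onward. It fails at position 4, so G (¬gps → X (¬low_batt → ¬gps)) is false.
Positions where ¬gps holds: 0, 1, 2, 3, 4, 6.
Check X (¬low_batt → ¬gps) at each: 0→ok, 1→ok, 2→ok, 3→ok, 4→fails, 6→ok.

No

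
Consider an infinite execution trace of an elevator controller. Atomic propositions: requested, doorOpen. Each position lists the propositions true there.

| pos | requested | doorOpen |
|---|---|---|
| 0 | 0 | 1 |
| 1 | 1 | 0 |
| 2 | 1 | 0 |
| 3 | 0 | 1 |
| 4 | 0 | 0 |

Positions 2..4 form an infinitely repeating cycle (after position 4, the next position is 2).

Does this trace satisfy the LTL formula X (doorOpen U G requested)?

No

The position after 0 is 1; doorOpen U G requested is false there.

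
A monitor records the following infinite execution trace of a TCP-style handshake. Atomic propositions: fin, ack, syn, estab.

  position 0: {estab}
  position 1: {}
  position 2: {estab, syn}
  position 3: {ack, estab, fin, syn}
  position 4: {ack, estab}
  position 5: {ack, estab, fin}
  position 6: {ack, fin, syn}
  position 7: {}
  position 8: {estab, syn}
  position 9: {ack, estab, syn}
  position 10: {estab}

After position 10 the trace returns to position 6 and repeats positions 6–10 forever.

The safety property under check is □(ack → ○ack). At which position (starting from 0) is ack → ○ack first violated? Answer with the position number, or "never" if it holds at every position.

Check ack → ○ack at each position in order: 0 ✓, 1 ✓, 2 ✓, 3 ✓, 4 ✓, 5 ✓.
At position 6 the labels are {ack, fin, syn} and the next position 7 has {}, so ack → ○ack is false there. This is the first violation.

6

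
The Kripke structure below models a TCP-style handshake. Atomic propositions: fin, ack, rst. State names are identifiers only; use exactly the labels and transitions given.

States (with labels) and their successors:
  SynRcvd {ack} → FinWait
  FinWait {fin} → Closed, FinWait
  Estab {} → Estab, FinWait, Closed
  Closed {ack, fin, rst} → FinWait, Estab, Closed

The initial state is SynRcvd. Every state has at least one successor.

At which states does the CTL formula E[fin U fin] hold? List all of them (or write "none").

{FinWait, Closed}

States satisfying fin: {FinWait, Closed}.
States satisfying E[fin U fin]: {FinWait, Closed}.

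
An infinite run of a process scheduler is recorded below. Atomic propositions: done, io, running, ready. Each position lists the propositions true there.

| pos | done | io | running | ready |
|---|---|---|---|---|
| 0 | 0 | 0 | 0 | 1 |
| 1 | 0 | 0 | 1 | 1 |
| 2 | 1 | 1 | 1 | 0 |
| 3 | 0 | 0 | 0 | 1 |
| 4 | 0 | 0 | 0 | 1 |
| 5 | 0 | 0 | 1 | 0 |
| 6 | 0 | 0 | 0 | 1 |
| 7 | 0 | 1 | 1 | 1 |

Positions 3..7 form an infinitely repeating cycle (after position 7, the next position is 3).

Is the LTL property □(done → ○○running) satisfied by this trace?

done → ○○running must hold at every position from 0 onward. It fails at position 2, so □(done → ○○running) is false.
Positions where done holds: 2.
Check ○○running at each: 2→fails.

No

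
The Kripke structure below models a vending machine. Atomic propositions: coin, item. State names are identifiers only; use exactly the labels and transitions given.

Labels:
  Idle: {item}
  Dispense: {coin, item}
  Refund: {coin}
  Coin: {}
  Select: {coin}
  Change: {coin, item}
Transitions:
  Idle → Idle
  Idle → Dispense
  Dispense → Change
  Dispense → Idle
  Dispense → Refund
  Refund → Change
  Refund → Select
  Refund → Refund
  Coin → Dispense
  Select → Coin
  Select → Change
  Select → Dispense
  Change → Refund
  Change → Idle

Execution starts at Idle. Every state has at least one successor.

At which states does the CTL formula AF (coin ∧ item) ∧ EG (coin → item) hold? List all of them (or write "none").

{Dispense, Coin, Change}

States satisfying coin ∧ item: {Dispense, Change}.
States satisfying AF (coin ∧ item): {Dispense, Coin, Select, Change}.
States satisfying coin → item: {Idle, Dispense, Coin, Change}.
States satisfying EG (coin → item): {Idle, Dispense, Coin, Change}.
States satisfying AF (coin ∧ item) ∧ EG (coin → item): {Dispense, Coin, Change}.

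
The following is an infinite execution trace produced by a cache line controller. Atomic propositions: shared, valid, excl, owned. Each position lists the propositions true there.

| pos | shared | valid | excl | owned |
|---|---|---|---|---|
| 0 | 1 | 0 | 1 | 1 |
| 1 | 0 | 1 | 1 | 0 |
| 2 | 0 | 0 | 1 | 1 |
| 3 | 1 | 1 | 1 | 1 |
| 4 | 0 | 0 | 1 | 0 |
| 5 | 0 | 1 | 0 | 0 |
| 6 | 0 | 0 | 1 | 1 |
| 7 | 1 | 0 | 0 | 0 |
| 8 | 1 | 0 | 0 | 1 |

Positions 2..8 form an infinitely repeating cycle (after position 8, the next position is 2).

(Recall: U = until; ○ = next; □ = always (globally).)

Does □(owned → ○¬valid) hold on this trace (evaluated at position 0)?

No

owned → ○¬valid must hold at every position from 0 onward. It fails at position 0, so □(owned → ○¬valid) is false.
Positions where owned holds: 0, 2, 3, 6, 8.
Check ○¬valid at each: 0→fails, 2→fails, 3→ok, 6→ok, 8→ok.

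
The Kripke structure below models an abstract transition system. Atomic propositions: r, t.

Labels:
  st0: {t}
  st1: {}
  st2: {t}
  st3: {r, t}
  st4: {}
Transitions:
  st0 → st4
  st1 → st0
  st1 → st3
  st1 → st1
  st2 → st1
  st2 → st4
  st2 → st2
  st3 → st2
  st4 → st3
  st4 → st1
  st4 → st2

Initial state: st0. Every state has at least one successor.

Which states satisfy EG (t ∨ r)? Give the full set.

States satisfying t ∨ r: {st0, st2, st3}.
States satisfying EG (t ∨ r): {st2, st3}.

{st2, st3}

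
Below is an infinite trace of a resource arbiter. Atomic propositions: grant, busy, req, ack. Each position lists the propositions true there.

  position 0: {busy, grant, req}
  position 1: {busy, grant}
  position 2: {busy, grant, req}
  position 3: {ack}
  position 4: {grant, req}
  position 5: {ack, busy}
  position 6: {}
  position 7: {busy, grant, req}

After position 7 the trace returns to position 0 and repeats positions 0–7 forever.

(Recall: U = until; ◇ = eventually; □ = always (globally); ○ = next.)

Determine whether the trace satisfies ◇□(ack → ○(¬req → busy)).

□(ack → ○(¬req → busy)) is false at every position 0..7, so it never becomes true and ◇□(ack → ○(¬req → busy)) fails.

Violated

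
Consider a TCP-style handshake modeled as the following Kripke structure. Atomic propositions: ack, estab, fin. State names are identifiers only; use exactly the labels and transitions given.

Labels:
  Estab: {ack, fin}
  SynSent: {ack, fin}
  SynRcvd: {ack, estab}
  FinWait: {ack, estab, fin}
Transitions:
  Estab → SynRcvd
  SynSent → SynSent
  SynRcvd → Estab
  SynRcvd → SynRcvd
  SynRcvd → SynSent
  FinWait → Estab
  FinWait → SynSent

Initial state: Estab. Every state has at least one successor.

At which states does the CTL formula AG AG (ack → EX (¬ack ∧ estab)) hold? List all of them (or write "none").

none

States satisfying AG (ack → EX (¬ack ∧ estab)): ∅.
States satisfying AG AG (ack → EX (¬ack ∧ estab)): ∅.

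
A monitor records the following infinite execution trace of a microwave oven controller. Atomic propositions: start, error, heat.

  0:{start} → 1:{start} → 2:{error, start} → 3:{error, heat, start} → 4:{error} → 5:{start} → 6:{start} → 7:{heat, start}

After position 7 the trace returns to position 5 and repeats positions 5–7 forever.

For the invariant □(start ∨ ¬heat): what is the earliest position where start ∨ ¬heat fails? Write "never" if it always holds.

start ∨ ¬heat holds at every position 0..7, and those are all the positions the trace ever visits, so the invariant □(start ∨ ¬heat) is never violated.

never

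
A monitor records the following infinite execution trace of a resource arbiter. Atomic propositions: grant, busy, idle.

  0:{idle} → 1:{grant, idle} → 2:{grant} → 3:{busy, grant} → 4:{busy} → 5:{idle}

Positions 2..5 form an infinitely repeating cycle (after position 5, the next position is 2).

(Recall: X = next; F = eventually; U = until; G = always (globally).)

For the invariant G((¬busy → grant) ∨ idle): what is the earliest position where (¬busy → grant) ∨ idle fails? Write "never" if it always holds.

(¬busy → grant) ∨ idle holds at every position 0..5, and those are all the positions the trace ever visits, so the invariant G((¬busy → grant) ∨ idle) is never violated.

never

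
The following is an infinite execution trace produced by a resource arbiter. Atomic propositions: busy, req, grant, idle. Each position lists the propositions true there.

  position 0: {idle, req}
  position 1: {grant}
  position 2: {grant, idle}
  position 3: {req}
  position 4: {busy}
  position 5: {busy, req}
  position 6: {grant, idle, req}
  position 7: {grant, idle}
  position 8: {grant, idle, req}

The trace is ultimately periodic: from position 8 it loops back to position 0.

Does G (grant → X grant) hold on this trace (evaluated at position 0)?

grant → X grant must hold at every position from 0 onward. It fails at position 2, so G (grant → X grant) is false.
Positions where grant holds: 1, 2, 6, 7, 8.
Check X grant at each: 1→ok, 2→fails, 6→ok, 7→ok, 8→fails.

Violated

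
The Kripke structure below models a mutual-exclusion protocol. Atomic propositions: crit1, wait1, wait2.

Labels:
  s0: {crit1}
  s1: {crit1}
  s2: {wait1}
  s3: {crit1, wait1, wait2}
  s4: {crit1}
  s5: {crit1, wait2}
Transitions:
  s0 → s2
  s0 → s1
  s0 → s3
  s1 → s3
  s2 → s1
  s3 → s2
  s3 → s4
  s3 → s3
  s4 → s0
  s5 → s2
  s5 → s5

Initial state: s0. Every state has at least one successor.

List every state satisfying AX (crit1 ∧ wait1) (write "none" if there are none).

States satisfying crit1 ∧ wait1: {s3}.
States satisfying AX (crit1 ∧ wait1): {s1}.

{s1}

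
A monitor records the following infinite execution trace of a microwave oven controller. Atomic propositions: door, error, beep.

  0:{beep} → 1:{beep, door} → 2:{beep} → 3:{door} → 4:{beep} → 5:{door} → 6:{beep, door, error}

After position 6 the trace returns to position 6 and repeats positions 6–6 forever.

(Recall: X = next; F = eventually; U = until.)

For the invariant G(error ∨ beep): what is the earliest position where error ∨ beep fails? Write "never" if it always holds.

Check error ∨ beep at each position in order: 0 ✓, 1 ✓, 2 ✓.
At position 3 the labels are {door}, so error ∨ beep is false there. This is the first violation.

3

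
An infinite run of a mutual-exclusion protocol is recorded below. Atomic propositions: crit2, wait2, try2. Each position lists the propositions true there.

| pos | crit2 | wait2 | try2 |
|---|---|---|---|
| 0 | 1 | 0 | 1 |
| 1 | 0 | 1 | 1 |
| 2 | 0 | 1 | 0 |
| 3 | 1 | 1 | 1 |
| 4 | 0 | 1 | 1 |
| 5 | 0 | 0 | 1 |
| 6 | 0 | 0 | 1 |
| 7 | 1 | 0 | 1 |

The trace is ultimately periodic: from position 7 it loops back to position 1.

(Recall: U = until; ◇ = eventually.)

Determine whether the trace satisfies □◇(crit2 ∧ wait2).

◇(crit2 ∧ wait2) holds at every position 0..7, and those are all positions ever visited, so □◇(crit2 ∧ wait2) holds.

Satisfied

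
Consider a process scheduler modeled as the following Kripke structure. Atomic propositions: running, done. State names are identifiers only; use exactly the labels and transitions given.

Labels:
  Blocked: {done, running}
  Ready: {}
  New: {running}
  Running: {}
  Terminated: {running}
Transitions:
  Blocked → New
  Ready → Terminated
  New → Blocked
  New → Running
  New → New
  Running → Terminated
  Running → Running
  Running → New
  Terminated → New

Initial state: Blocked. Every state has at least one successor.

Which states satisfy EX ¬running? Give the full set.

States satisfying ¬running: {Ready, Running}.
States satisfying EX ¬running: {New, Running}.

{New, Running}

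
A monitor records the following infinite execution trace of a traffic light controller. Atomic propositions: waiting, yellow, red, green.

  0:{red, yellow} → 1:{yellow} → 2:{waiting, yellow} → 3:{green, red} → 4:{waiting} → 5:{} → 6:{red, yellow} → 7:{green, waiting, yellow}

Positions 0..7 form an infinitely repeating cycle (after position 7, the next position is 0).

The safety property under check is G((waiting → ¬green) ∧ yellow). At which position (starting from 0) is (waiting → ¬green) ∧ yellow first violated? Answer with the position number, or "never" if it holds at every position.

3

Check (waiting → ¬green) ∧ yellow at each position in order: 0 ✓, 1 ✓, 2 ✓.
At position 3 the labels are {green, red}, so (waiting → ¬green) ∧ yellow is false there. This is the first violation.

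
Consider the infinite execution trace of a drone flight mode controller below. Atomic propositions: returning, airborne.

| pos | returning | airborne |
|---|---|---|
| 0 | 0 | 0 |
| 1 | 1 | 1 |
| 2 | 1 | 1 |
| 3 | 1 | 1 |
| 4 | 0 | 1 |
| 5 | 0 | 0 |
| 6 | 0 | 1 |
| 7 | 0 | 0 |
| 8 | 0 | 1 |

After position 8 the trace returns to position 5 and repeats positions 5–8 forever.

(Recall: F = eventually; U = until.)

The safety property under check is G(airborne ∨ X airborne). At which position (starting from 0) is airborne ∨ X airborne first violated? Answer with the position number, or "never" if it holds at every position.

airborne ∨ X airborne holds at every position 0..8, and those are all the positions the trace ever visits, so the invariant G(airborne ∨ X airborne) is never violated.

never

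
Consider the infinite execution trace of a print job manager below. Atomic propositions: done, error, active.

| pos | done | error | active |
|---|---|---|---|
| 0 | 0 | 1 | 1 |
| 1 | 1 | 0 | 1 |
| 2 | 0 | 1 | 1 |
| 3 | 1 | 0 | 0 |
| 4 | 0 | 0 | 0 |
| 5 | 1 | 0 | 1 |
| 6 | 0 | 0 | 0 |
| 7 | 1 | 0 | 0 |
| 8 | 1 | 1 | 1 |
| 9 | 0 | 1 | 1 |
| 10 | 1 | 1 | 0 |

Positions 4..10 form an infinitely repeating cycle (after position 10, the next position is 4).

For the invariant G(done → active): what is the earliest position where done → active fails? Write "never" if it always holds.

3

Check done → active at each position in order: 0 ✓, 1 ✓, 2 ✓.
At position 3 the labels are {done}, so done → active is false there. This is the first violation.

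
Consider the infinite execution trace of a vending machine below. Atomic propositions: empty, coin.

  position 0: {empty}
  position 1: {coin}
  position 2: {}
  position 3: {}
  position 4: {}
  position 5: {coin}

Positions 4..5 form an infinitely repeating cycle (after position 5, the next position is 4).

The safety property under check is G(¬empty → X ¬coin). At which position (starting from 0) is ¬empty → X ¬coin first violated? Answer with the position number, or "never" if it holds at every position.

Check ¬empty → X ¬coin at each position in order: 0 ✓, 1 ✓, 2 ✓, 3 ✓.
At position 4 the labels are {} and the next position 5 has {coin}, so ¬empty → X ¬coin is false there. This is the first violation.

4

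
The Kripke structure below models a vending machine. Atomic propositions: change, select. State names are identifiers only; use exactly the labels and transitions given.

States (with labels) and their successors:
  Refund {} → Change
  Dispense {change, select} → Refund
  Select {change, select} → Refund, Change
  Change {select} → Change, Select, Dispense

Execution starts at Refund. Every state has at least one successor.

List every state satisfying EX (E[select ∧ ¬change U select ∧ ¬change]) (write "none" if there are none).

{Refund, Select, Change}

States satisfying E[select ∧ ¬change U select ∧ ¬change]: {Change}.
States satisfying EX (E[select ∧ ¬change U select ∧ ¬change]): {Refund, Select, Change}.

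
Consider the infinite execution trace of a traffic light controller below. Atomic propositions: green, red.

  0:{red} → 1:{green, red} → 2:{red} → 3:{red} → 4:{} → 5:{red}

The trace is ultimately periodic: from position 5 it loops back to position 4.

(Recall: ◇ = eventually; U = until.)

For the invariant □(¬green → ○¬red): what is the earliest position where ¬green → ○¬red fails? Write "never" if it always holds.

0

At position 0 the labels are {red} and the next position 1 has {green, red}, so ¬green → ○¬red is false there. This is the first violation.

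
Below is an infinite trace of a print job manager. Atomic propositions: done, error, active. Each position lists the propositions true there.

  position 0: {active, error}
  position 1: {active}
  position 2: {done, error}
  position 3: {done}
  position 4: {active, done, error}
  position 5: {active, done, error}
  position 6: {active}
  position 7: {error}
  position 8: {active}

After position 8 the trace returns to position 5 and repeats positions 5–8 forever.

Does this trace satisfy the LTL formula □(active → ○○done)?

active → ○○done must hold at every position from 0 onward. It fails at position 4, so □(active → ○○done) is false.
Positions where active holds: 0, 1, 4, 5, 6, 8.
Check ○○done at each: 0→ok, 1→ok, 4→fails, 5→fails, 6→fails, 8→fails.

Does not hold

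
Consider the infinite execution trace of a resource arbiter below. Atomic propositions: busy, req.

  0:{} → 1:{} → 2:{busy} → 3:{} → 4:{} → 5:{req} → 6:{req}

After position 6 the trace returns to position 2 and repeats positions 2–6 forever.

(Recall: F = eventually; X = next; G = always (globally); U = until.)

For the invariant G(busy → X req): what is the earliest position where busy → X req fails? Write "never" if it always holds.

2

Check busy → X req at each position in order: 0 ✓, 1 ✓.
At position 2 the labels are {busy} and the next position 3 has {}, so busy → X req is false there. This is the first violation.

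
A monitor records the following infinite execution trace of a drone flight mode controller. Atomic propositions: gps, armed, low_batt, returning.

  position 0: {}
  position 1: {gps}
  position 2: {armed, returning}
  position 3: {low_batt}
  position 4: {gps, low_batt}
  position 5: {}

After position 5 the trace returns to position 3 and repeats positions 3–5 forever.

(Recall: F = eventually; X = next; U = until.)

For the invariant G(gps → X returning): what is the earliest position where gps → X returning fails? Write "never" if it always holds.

4

Check gps → X returning at each position in order: 0 ✓, 1 ✓, 2 ✓, 3 ✓.
At position 4 the labels are {gps, low_batt} and the next position 5 has {}, so gps → X returning is false there. This is the first violation.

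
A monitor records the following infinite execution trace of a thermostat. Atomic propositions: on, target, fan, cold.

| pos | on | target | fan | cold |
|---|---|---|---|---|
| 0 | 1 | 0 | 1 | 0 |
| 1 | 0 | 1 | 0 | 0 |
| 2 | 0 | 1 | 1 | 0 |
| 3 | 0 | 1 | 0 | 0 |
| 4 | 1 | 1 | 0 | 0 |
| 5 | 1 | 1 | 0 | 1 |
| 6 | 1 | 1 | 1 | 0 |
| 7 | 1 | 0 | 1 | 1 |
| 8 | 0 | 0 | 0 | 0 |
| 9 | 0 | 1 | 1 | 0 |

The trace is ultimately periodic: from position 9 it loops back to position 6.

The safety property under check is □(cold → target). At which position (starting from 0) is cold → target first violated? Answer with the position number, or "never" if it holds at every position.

Check cold → target at each position in order: 0 ✓, 1 ✓, 2 ✓, 3 ✓, 4 ✓, 5 ✓, 6 ✓.
At position 7 the labels are {cold, fan, on}, so cold → target is false there. This is the first violation.

7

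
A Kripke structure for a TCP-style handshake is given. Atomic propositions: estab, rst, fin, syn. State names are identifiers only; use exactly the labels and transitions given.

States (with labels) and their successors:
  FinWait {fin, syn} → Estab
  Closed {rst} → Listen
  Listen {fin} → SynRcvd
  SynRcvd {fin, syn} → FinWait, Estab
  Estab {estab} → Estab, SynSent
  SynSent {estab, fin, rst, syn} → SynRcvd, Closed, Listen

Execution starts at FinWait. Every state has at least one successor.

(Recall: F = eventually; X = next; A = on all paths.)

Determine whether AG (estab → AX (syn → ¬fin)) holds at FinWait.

States satisfying estab → AX (syn → ¬fin): {FinWait, Closed, Listen, SynRcvd}.
States satisfying AG (estab → AX (syn → ¬fin)): ∅.
Estab is reachable from FinWait and violates estab → AX (syn → ¬fin), so AG fails at FinWait.
FinWait ∉ Sat(AG (estab → AX (syn → ¬fin))).

Does not hold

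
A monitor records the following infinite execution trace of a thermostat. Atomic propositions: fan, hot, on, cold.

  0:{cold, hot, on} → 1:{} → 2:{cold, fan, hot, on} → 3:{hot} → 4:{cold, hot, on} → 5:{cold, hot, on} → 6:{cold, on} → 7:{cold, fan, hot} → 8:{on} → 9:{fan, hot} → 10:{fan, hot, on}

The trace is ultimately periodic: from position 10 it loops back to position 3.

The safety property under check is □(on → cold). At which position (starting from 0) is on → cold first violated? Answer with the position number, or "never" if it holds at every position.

8

Check on → cold at each position in order: 0 ✓, 1 ✓, 2 ✓, 3 ✓, 4 ✓, 5 ✓, 6 ✓, 7 ✓.
At position 8 the labels are {on}, so on → cold is false there. This is the first violation.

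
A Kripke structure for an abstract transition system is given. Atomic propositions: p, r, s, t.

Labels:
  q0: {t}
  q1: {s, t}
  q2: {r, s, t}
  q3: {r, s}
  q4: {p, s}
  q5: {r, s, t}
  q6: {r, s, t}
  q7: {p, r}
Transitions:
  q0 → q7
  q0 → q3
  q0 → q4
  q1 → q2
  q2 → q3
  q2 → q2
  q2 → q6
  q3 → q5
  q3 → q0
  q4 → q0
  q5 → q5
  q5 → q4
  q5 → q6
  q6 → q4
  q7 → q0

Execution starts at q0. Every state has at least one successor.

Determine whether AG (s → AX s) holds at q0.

No

States satisfying s → AX s: {q0, q1, q2, q5, q6, q7}.
States satisfying AG (s → AX s): ∅.
q3 is reachable from q0 and violates s → AX s, so AG fails at q0.
q0 ∉ Sat(AG (s → AX s)).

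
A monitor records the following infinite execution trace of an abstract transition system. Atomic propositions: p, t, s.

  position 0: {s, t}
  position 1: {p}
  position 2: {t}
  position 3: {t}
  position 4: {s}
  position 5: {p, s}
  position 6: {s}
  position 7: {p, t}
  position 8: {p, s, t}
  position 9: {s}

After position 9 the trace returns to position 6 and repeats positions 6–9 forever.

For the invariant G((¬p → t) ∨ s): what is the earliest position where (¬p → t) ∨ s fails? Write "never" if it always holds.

(¬p → t) ∨ s holds at every position 0..9, and those are all the positions the trace ever visits, so the invariant G((¬p → t) ∨ s) is never violated.

never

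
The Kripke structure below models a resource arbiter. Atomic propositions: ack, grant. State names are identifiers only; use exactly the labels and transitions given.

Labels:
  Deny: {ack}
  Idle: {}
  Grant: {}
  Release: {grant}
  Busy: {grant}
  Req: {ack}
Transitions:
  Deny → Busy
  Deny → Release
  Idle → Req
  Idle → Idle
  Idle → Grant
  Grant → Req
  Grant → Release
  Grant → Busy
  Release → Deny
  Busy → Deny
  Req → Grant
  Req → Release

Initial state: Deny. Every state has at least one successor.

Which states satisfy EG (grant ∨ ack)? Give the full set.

{Deny, Release, Busy, Req}

States satisfying grant ∨ ack: {Deny, Release, Busy, Req}.
States satisfying EG (grant ∨ ack): {Deny, Release, Busy, Req}.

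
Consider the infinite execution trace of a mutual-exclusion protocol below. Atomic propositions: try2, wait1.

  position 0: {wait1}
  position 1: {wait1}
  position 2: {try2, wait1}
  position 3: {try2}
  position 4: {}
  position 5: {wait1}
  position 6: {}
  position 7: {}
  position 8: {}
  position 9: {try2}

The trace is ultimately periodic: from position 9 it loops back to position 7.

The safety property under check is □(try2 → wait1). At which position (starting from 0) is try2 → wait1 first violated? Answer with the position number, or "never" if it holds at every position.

Check try2 → wait1 at each position in order: 0 ✓, 1 ✓, 2 ✓.
At position 3 the labels are {try2}, so try2 → wait1 is false there. This is the first violation.

3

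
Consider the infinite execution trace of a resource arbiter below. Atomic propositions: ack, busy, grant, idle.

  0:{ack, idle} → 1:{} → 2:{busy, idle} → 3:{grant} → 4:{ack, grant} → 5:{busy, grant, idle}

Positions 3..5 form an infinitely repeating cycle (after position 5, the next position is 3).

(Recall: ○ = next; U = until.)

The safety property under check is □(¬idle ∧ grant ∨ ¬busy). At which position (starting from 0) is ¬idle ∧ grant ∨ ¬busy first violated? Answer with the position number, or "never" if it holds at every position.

2

Check ¬idle ∧ grant ∨ ¬busy at each position in order: 0 ✓, 1 ✓.
At position 2 the labels are {busy, idle}, so ¬idle ∧ grant ∨ ¬busy is false there. This is the first violation.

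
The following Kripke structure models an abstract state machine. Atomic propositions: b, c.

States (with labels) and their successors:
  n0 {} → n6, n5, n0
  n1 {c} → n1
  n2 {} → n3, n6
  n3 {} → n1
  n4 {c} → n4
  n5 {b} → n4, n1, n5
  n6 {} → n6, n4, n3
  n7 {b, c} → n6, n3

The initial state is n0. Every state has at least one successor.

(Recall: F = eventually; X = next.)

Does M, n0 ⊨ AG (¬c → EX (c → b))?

States satisfying ¬c → EX (c → b): {n0, n1, n2, n4, n5, n6, n7}.
States satisfying AG (¬c → EX (c → b)): {n1, n4, n5}.
n3 is reachable from n0 and violates ¬c → EX (c → b), so AG fails at n0.
n0 ∉ Sat(AG (¬c → EX (c → b))).

Violated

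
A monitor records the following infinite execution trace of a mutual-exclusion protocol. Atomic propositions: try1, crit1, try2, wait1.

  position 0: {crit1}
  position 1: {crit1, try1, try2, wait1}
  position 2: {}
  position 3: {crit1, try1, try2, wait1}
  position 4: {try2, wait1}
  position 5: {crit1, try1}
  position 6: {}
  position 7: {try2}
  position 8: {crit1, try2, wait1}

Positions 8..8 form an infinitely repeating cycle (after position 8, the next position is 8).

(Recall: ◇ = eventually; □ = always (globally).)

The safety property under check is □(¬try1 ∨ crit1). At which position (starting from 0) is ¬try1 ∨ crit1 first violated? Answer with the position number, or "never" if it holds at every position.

never

¬try1 ∨ crit1 holds at every position 0..8, and those are all the positions the trace ever visits, so the invariant □(¬try1 ∨ crit1) is never violated.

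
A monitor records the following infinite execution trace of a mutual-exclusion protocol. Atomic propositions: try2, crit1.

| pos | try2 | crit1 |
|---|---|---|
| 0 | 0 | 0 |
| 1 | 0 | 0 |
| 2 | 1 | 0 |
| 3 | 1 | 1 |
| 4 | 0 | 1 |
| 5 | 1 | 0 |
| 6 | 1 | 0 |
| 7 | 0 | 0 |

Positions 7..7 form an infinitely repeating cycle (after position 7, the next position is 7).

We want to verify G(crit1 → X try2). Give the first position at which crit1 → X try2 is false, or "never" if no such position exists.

Check crit1 → X try2 at each position in order: 0 ✓, 1 ✓, 2 ✓.
At position 3 the labels are {crit1, try2} and the next position 4 has {crit1}, so crit1 → X try2 is false there. This is the first violation.

3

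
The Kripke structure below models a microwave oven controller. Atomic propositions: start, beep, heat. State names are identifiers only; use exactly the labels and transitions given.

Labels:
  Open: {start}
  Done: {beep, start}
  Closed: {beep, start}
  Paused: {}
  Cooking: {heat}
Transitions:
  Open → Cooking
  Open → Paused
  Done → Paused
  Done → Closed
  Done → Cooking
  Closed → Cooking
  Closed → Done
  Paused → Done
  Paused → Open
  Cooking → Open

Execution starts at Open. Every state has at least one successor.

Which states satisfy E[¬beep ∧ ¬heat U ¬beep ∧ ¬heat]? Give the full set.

States satisfying ¬beep ∧ ¬heat: {Open, Paused}.
States satisfying E[¬beep ∧ ¬heat U ¬beep ∧ ¬heat]: {Open, Paused}.

{Open, Paused}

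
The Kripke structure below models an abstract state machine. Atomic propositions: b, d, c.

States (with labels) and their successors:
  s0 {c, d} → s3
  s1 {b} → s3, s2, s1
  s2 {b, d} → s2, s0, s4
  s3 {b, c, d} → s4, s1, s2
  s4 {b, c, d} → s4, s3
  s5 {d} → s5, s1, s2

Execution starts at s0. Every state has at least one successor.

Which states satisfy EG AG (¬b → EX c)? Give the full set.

{s0, s1, s2, s3, s4}

States satisfying AG (¬b → EX c): {s0, s1, s2, s3, s4}.
States satisfying EG AG (¬b → EX c): {s0, s1, s2, s3, s4}.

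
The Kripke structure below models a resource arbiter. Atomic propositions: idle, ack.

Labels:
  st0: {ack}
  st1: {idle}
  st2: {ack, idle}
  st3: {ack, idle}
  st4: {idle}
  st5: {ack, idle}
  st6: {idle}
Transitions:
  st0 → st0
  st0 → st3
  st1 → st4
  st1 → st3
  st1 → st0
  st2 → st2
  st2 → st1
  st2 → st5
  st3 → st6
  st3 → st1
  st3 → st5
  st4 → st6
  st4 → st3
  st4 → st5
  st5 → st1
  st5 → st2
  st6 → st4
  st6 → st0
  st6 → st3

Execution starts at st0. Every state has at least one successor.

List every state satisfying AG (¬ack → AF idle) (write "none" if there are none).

{st0, st1, st2, st3, st4, st5, st6}

States satisfying ¬ack → AF idle: {st0, st1, st2, st3, st4, st5, st6}.
States satisfying AG (¬ack → AF idle): {st0, st1, st2, st3, st4, st5, st6}.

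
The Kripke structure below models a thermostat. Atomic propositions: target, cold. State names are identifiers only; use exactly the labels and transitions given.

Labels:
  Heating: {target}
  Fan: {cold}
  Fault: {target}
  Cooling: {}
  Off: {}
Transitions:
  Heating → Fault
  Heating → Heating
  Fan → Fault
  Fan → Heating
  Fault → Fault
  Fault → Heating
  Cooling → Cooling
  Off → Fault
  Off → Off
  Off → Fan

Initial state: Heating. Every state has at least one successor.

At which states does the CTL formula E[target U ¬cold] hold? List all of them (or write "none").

{Heating, Fault, Cooling, Off}

States satisfying target: {Heating, Fault}.
States satisfying ¬cold: {Heating, Fault, Cooling, Off}.
States satisfying E[target U ¬cold]: {Heating, Fault, Cooling, Off}.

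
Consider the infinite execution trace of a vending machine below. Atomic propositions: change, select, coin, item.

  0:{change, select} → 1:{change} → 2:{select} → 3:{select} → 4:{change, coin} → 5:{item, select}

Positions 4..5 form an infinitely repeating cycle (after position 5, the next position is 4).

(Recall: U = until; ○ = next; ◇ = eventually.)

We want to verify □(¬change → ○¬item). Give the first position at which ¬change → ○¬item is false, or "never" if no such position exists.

¬change → ○¬item holds at every position 0..5, and those are all the positions the trace ever visits, so the invariant □(¬change → ○¬item) is never violated.

never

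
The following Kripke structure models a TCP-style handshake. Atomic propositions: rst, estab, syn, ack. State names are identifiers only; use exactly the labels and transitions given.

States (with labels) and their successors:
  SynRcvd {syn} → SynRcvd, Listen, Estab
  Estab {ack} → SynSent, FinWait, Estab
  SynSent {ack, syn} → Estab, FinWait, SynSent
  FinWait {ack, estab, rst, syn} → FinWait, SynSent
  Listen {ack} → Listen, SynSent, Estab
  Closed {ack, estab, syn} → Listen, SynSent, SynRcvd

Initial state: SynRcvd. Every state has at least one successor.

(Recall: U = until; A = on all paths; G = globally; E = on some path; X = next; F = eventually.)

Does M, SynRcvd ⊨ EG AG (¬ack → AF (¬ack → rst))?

Violated

States satisfying AG (¬ack → AF (¬ack → rst)): {Estab, SynSent, FinWait, Listen}.
States satisfying EG AG (¬ack → AF (¬ack → rst)): {Estab, SynSent, FinWait, Listen}.
No suitable path/successor from SynRcvd witnesses the formula.
SynRcvd ∉ Sat(EG AG (¬ack → AF (¬ack → rst))).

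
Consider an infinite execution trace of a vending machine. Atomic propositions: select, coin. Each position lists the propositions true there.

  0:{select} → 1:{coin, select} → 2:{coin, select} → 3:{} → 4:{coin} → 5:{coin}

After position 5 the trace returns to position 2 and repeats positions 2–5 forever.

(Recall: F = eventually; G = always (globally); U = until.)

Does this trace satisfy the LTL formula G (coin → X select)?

Violated

coin → X select must hold at every position from 0 onward. It fails at position 2, so G (coin → X select) is false.
Positions where coin holds: 1, 2, 4, 5.
Check X select at each: 1→ok, 2→fails, 4→fails, 5→ok.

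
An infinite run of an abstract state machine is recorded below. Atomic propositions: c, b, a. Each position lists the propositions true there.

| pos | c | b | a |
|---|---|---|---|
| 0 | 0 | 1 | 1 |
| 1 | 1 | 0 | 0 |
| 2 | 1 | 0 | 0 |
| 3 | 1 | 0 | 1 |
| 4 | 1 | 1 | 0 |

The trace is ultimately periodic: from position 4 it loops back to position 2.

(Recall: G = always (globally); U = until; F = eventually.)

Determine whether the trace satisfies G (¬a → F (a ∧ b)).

¬a → F (a ∧ b) must hold at every position from 0 onward. It fails at position 1, so G (¬a → F (a ∧ b)) is false.
Positions where ¬a holds: 1, 2, 4.
Check F (a ∧ b) at each: 1→fails, 2→fails, 4→fails.

Does not hold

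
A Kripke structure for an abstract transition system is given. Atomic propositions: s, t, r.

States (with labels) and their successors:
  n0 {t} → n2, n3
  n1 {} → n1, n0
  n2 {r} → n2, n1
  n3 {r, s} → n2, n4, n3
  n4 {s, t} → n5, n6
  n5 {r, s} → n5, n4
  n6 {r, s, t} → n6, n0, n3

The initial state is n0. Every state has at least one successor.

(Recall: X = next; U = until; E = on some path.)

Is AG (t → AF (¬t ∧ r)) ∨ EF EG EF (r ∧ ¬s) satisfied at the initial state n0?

States satisfying t → AF (¬t ∧ r): {n0, n1, n2, n3, n5}.
States satisfying AG (t → AF (¬t ∧ r)): ∅.
States satisfying EG EF (r ∧ ¬s): {n0, n1, n2, n3, n4, n5, n6}.
States satisfying EF EG EF (r ∧ ¬s): {n0, n1, n2, n3, n4, n5, n6}.
States satisfying AG (t → AF (¬t ∧ r)) ∨ EF EG EF (r ∧ ¬s): {n0, n1, n2, n3, n4, n5, n6}.
n0 ∈ Sat(AG (t → AF (¬t ∧ r)) ∨ EF EG EF (r ∧ ¬s)).

Satisfied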